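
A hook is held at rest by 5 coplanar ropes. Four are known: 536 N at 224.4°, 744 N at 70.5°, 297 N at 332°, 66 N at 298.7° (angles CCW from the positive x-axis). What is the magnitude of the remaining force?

F ≈ 205 N

Sum the known components: ΣF_x = 159.3 N, ΣF_y = 129 N.
For equilibrium the remaining force must supply (−ΣF_x, −ΣF_y) = (-159.3, -129) N.
Magnitude = √((-159.3)² + (-129)²) = 205 N; direction = atan2(-129, -159.3) = 219.0°.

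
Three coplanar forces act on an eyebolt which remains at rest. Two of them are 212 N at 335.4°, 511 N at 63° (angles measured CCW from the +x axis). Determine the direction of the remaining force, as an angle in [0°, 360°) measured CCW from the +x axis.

Sum the known components: ΣF_x = 424.7 N, ΣF_y = 367.1 N.
For equilibrium the remaining force must supply (−ΣF_x, −ΣF_y) = (-424.7, -367.1) N.
Magnitude = √((-424.7)² + (-367.1)²) = 561.4 N; direction = atan2(-367.1, -424.7) = 220.8°.

θ ≈ 221°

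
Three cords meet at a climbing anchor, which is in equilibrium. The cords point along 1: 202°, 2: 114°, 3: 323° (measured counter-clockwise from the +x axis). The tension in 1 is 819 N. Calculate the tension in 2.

Resolve: ΣF_x = 819 cos 202° + T_2 cos 114° + T_3 cos 323° = 0.
        ΣF_y = 819 sin 202° + T_2 sin 114° + T_3 sin 323° = 0.
The known terms sum to (-759.4, -306.8) N, so -0.4067 T_2 + 0.7986 T_3 = 759.4 and 0.9135 T_2 − 0.6018 T_3 = 306.8.
Solving simultaneously: T_2 = 1448 N, T_3 = 1688 N.

T_2 ≈ 1450 N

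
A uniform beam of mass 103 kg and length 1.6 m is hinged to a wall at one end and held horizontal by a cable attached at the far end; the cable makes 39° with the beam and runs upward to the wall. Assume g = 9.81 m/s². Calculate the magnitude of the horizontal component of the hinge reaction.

Take torques about the hinge: T sin 39° · 1.6 = 103×9.81×0.8 = 808.34 N·m.
So T = 808.34 / (0.6293 × 1.6) = 802.79 N.
ΣF_x = 0: H_x = T cos 39° = 623.89 N.

H_x ≈ 624 N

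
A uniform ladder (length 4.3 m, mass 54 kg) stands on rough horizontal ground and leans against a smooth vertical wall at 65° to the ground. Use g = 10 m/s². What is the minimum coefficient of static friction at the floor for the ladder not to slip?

μ_min ≈ 0.233

ΣF_y = 0: N_floor = 54×10 = 540 N.
Torques about the foot: N_wall · 4.3 sin 65° = 54×10×2.15 cos 65° → N_wall = 125.9 N.
ΣF_x = 0: f_floor = N_wall = 125.9 N.
μ_min = f_floor / N_floor = 125.9 / 540 = 0.2332.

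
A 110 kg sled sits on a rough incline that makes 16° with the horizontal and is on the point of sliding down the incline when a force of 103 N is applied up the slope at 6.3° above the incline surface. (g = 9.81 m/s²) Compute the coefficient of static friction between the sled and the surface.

On the verge of sliding down the incline, friction is at its maximum μN and acts up the slope.
Perpendicular to incline: N = W cos 16° − P sin 6.3° = 1037 − 11.3 = 1026 N.
Along incline: P cos 6.3° + μN = W sin 16° → μ = (W sin 16° − P cos 6.3°) / N = 0.1901.

μ ≈ 0.190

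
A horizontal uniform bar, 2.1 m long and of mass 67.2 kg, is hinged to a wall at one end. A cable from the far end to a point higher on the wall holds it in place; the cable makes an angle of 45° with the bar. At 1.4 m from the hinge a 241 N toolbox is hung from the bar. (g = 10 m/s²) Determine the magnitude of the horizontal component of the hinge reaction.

Take torques about the hinge: T sin 45° · 2.1 = 67.2×10×1.05 + 241×1.4 = 1043 N·m.
So T = 1043 / (0.7071 × 2.1) = 702.39 N.
ΣF_x = 0: H_x = T cos 45° = 496.67 N.

H_x ≈ 497 N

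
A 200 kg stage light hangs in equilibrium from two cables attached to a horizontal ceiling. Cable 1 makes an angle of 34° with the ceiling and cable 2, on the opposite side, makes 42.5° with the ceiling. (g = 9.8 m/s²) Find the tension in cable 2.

Weight W = 200 × 9.8 = 1960 N acts straight down.
Horizontal: T_1 cos 34° = T_2 cos 42.5°  →  T_1 = 0.8893 T_2.
Vertical: T_1 sin 34° + T_2 sin 42.5° = 1960.
Substituting the horizontal relation into the vertical equation gives 1.173 T_2 = 1960, so T_2 = 1671 N.

T_2 ≈ 1670 N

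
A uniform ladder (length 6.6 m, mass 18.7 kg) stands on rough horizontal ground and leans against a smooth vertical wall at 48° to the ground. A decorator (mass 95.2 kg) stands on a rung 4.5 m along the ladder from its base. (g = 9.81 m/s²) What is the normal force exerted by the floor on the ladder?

ΣF_y = 0: N_floor = 18.7×9.81 + 95.2×9.81 = 1117.4 N.

N_floor ≈ 1120 N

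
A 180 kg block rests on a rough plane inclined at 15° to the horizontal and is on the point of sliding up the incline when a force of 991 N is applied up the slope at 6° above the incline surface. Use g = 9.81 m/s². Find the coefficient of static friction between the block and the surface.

On the verge of sliding up the incline, friction is at its maximum μN and acts down the slope.
Perpendicular to incline: N = W cos 15° − P sin 6° = 1706 − 103.6 = 1602 N.
Along incline: P cos 6° − μN = W sin 15° → μ = −(W sin 15° − P cos 6°) / N = 0.3299.

μ ≈ 0.330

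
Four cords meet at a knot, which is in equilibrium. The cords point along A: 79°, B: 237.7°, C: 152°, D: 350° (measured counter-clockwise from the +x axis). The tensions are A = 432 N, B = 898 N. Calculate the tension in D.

Resolve: ΣF_x = 432 cos 79° + 898 cos 237.7° + T_C cos 152° + T_D cos 350° = 0.
        ΣF_y = 432 sin 79° + 898 sin 237.7° + T_C sin 152° + T_D sin 350° = 0.
The known terms sum to (-397.4, -335) N, so -0.8829 T_C + 0.9848 T_D = 397.4 and 0.4695 T_C − 0.1736 T_D = 335.
Solving simultaneously: T_C = 1291 N, T_D = 1561 N.

T_D ≈ 1560 N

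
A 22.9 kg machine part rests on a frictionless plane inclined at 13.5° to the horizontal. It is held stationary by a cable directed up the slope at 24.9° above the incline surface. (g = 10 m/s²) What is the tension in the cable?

T ≈ 58.9 N

Take axes along and perpendicular to the incline. Weight components: W sin 13.5° = 53.46 N down-slope, W cos 13.5° = 222.7 N into the surface.
Along incline: T cos 24.9° = W sin 13.5° → T = 58.94 N.
Perpendicular: N = W cos 13.5° − T sin 24.9° = 197.9 N.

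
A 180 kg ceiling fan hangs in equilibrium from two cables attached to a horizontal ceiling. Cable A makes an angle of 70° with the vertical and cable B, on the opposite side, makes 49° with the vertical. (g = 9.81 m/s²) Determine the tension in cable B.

T_B ≈ 1900 N

Angles from the horizontal: cable A is 90° − 70° = 20°, cable B is 90° − 49° = 41°.
Weight W = 180 × 9.81 = 1766 N acts straight down.
Horizontal: T_A cos 20° = T_B cos 41°  →  T_A = 0.8031 T_B.
Vertical: T_A sin 20° + T_B sin 41° = 1766.
Substituting the horizontal relation into the vertical equation gives 0.9308 T_B = 1766, so T_B = 1897 N.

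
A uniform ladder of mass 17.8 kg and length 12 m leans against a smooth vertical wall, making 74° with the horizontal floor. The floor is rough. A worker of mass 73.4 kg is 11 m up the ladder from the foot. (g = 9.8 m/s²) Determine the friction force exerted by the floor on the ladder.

f ≈ 214 N

Torques about the foot: N_wall · 12 sin 74° = 17.8×9.8×6 cos 74° + 73.4×9.8×11 cos 74° → N_wall = 214.08 N.
ΣF_x = 0: f_floor = N_wall = 214.08 N.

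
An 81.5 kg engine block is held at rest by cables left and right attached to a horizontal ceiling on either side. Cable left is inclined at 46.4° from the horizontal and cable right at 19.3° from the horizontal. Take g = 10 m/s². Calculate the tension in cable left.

Weight W = 81.5 × 10 = 815 N acts straight down.
Horizontal: T_left cos 46.4° = T_right cos 19.3°  →  T_right = 0.7307 T_left.
Vertical: T_left sin 46.4° + T_right sin 19.3° = 815.
Substituting the horizontal relation into the vertical equation gives 0.9657 T_left = 815, so T_left = 844 N.

T_left ≈ 844 N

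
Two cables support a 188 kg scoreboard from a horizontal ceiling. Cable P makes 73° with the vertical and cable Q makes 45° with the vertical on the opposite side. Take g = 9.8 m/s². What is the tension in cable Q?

T_Q ≈ 2000 N

Angles from the horizontal: cable P is 90° − 73° = 17°, cable Q is 90° − 45° = 45°.
Weight W = 188 × 9.8 = 1842 N acts straight down.
Horizontal: T_P cos 17° = T_Q cos 45°  →  T_P = 0.7394 T_Q.
Vertical: T_P sin 17° + T_Q sin 45° = 1842.
Substituting the horizontal relation into the vertical equation gives 0.9233 T_Q = 1842, so T_Q = 1995 N.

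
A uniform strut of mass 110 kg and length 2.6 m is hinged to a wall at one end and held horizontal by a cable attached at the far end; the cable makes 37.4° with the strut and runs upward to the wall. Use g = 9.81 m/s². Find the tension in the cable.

T ≈ 888 N

Take torques about the hinge: T sin 37.4° · 2.6 = 110×9.81×1.3 = 1402.8 N·m.
So T = 1402.8 / (0.6074 × 2.6) = 888.33 N.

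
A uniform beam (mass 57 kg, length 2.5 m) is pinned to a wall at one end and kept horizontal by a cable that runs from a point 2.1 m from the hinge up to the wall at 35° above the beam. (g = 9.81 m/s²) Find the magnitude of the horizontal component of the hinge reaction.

H_x ≈ 475 N

Take torques about the hinge: T sin 35° · 2.1 = 57×9.81×1.25 = 698.96 N·m.
So T = 698.96 / (0.5736 × 2.1) = 580.29 N.
ΣF_x = 0: H_x = T cos 35° = 475.34 N.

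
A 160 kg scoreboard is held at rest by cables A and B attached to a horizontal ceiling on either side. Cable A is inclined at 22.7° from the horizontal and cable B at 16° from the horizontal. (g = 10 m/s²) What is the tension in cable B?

T_B ≈ 2360 N

Weight W = 160 × 10 = 1600 N acts straight down.
Horizontal: T_A cos 22.7° = T_B cos 16°  →  T_A = 1.042 T_B.
Vertical: T_A sin 22.7° + T_B sin 16° = 1600.
Substituting the horizontal relation into the vertical equation gives 0.6777 T_B = 1600, so T_B = 2361 N.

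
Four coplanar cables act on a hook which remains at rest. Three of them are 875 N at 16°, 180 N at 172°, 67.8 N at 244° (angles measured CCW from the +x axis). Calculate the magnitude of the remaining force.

F ≈ 666 N

Sum the known components: ΣF_x = 633.1 N, ΣF_y = 205.3 N.
For equilibrium the remaining force must supply (−ΣF_x, −ΣF_y) = (-633.1, -205.3) N.
Magnitude = √((-633.1)² + (-205.3)²) = 665.6 N; direction = atan2(-205.3, -633.1) = 198.0°.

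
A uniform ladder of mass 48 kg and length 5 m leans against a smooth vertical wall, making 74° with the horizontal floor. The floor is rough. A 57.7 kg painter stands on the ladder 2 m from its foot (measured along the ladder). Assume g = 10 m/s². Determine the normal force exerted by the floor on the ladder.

N_floor ≈ 1060 N

ΣF_y = 0: N_floor = 48×10 + 57.7×10 = 1057 N.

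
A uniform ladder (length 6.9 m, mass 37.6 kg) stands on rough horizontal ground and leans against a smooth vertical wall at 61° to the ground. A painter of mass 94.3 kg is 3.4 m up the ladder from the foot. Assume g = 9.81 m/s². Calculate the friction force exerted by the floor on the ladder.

Torques about the foot: N_wall · 6.9 sin 61° = 37.6×9.81×3.45 cos 61° + 94.3×9.81×3.4 cos 61° → N_wall = 354.91 N.
ΣF_x = 0: f_floor = N_wall = 354.91 N.

f ≈ 355 N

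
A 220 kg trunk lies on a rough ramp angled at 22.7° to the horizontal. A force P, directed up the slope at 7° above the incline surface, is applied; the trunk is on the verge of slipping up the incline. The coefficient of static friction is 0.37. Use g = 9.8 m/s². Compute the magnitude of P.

P ≈ 1510 N

On the verge of sliding up the incline, friction equals μN and acts down the slope.
Perpendicular: N + P sin 7° = W cos 22.7° = 1989 N.
Along incline: P cos 7° = W sin 22.7° + μN  with W sin 22.7° = 832 N.
Solving the pair for P and N: P = 1511 N, N = 1805 N (and f = μN = 667.8 N).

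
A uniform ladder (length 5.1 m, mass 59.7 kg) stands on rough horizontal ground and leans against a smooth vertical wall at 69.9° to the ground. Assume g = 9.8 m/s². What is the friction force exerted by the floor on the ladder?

f ≈ 107 N

Torques about the foot: N_wall · 5.1 sin 69.9° = 59.7×9.8×2.55 cos 69.9° → N_wall = 107.05 N.
ΣF_x = 0: f_floor = N_wall = 107.05 N.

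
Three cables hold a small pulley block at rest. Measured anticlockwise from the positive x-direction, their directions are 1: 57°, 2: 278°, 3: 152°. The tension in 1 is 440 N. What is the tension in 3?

Resolve: ΣF_x = 440 cos 57° + T_2 cos 278° + T_3 cos 152° = 0.
        ΣF_y = 440 sin 57° + T_2 sin 278° + T_3 sin 152° = 0.
The known terms sum to (239.6, 369) N, so 0.1392 T_2 − 0.8829 T_3 = -239.6 and -0.9903 T_2 + 0.4695 T_3 = -369.
Solving simultaneously: T_2 = 541.8 N, T_3 = 356.8 N.

T_3 ≈ 357 N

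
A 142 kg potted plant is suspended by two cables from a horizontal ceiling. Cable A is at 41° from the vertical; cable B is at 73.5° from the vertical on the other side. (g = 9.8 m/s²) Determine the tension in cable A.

Angles from the horizontal: cable A is 90° − 41° = 49°, cable B is 90° − 73.5° = 16.5°.
Weight W = 142 × 9.8 = 1392 N acts straight down.
Horizontal: T_A cos 49° = T_B cos 16.5°  →  T_B = 0.6842 T_A.
Vertical: T_A sin 49° + T_B sin 16.5° = 1392.
Substituting the horizontal relation into the vertical equation gives 0.949 T_A = 1392, so T_A = 1466 N.

T_A ≈ 1470 N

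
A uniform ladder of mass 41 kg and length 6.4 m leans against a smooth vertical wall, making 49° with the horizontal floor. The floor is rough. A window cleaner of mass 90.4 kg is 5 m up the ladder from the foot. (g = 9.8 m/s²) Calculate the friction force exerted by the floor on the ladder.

f ≈ 776 N

Torques about the foot: N_wall · 6.4 sin 49° = 41×9.8×3.2 cos 49° + 90.4×9.8×5 cos 49° → N_wall = 776.29 N.
ΣF_x = 0: f_floor = N_wall = 776.29 N.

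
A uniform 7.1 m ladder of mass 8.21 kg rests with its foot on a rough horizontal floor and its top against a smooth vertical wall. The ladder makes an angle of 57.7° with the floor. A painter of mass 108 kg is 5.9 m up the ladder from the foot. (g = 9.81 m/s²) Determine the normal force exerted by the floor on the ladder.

ΣF_y = 0: N_floor = 8.21×9.81 + 108×9.81 = 1140 N.

N_floor ≈ 1140 N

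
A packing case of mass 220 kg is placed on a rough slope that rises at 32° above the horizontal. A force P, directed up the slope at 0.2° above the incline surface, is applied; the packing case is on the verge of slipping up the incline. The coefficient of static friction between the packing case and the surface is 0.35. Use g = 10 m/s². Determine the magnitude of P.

P ≈ 1820 N

On the verge of sliding up the incline, friction equals μN and acts down the slope.
Perpendicular: N + P sin 0.2° = W cos 32° = 1866 N.
Along incline: P cos 0.2° = W sin 32° + μN  with W sin 32° = 1166 N.
Solving the pair for P and N: P = 1817 N, N = 1859 N (and f = μN = 650.8 N).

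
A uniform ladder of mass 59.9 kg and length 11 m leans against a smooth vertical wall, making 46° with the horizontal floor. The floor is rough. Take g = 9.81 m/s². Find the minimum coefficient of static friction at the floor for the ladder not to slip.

μ_min ≈ 0.483

ΣF_y = 0: N_floor = 59.9×9.81 = 587.62 N.
Torques about the foot: N_wall · 11 sin 46° = 59.9×9.81×5.5 cos 46° → N_wall = 283.73 N.
ΣF_x = 0: f_floor = N_wall = 283.73 N.
μ_min = f_floor / N_floor = 283.73 / 587.62 = 0.4828.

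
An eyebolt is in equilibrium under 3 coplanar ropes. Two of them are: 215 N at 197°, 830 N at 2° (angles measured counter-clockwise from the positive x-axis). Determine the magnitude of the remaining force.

F ≈ 625 N

Sum the known components: ΣF_x = 623.9 N, ΣF_y = -33.89 N.
For equilibrium the remaining force must supply (−ΣF_x, −ΣF_y) = (-623.9, 33.89) N.
Magnitude = √((-623.9)² + (33.89)²) = 624.8 N; direction = atan2(33.89, -623.9) = 176.9°.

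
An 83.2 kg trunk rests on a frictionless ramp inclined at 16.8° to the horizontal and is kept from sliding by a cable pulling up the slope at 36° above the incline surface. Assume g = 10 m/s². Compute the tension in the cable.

T ≈ 297 N

Take axes along and perpendicular to the incline. Weight components: W sin 16.8° = 240.5 N down-slope, W cos 16.8° = 796.5 N into the surface.
Along incline: T cos 36° = W sin 16.8° → T = 297.2 N.
Perpendicular: N = W cos 16.8° − T sin 36° = 621.8 N.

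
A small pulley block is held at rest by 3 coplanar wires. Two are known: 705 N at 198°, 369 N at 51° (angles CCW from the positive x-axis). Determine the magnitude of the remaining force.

Sum the known components: ΣF_x = -438.3 N, ΣF_y = 68.91 N.
For equilibrium the remaining force must supply (−ΣF_x, −ΣF_y) = (438.3, -68.91) N.
Magnitude = √((438.3)² + (-68.91)²) = 443.7 N; direction = atan2(-68.91, 438.3) = 351.1°.

F ≈ 444 N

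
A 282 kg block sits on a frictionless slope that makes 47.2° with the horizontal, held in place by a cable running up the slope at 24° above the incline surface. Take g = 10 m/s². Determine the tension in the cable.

Take axes along and perpendicular to the incline. Weight components: W sin 47.2° = 2069 N down-slope, W cos 47.2° = 1916 N into the surface.
Along incline: T cos 24° = W sin 47.2° → T = 2265 N.
Perpendicular: N = W cos 47.2° − T sin 24° = 994.8 N.

T ≈ 2260 N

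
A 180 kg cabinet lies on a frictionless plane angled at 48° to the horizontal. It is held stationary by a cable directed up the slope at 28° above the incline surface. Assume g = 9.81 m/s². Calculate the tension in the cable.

Take axes along and perpendicular to the incline. Weight components: W sin 48° = 1312 N down-slope, W cos 48° = 1182 N into the surface.
Along incline: T cos 28° = W sin 48° → T = 1486 N.
Perpendicular: N = W cos 48° − T sin 28° = 483.8 N.

T ≈ 1490 N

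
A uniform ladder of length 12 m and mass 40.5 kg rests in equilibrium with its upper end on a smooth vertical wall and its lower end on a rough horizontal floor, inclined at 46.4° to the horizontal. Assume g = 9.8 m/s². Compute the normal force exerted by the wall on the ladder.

Torques about the foot: N_wall · 12 sin 46.4° = 40.5×9.8×6 cos 46.4° → N_wall = 188.98 N.

N_wall ≈ 189 N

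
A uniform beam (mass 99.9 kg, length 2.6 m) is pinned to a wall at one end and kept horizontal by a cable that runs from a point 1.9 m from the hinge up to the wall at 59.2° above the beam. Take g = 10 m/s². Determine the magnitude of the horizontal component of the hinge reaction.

H_x ≈ 407 N

Take torques about the hinge: T sin 59.2° · 1.9 = 99.9×10×1.3 = 1298.7 N·m.
So T = 1298.7 / (0.8590 × 1.9) = 795.76 N.
ΣF_x = 0: H_x = T cos 59.2° = 407.46 N.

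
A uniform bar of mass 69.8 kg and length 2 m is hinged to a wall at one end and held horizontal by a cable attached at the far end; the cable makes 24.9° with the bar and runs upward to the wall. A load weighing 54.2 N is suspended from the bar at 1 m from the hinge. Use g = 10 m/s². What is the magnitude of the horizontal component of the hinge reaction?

H_x ≈ 810 N

Take torques about the hinge: T sin 24.9° · 2 = 69.8×10×1 + 54.2×1 = 752.2 N·m.
So T = 752.2 / (0.4210 × 2) = 893.27 N.
ΣF_x = 0: H_x = T cos 24.9° = 810.24 N.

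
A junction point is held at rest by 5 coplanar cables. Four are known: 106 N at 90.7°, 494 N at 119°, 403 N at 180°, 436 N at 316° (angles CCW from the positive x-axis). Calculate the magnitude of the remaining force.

F ≈ 405 N

Sum the known components: ΣF_x = -330.2 N, ΣF_y = 235.2 N.
For equilibrium the remaining force must supply (−ΣF_x, −ΣF_y) = (330.2, -235.2) N.
Magnitude = √((330.2)² + (-235.2)²) = 405.4 N; direction = atan2(-235.2, 330.2) = 324.5°.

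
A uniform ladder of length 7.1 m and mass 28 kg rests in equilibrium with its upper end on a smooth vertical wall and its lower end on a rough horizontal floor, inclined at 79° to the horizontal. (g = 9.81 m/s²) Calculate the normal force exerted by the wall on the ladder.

Torques about the foot: N_wall · 7.1 sin 79° = 28×9.81×3.55 cos 79° → N_wall = 26.696 N.

N_wall ≈ 26.7 N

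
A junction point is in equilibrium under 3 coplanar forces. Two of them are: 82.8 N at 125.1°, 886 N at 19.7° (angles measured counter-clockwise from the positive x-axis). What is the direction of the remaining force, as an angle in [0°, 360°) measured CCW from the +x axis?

θ ≈ 205°

Sum the known components: ΣF_x = 786.5 N, ΣF_y = 366.4 N.
For equilibrium the remaining force must supply (−ΣF_x, −ΣF_y) = (-786.5, -366.4) N.
Magnitude = √((-786.5)² + (-366.4)²) = 867.7 N; direction = atan2(-366.4, -786.5) = 205.0°.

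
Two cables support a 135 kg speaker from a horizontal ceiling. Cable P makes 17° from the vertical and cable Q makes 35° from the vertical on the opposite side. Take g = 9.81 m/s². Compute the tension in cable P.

T_P ≈ 964 N

Angles from the horizontal: cable P is 90° − 17° = 73°, cable Q is 90° − 35° = 55°.
Weight W = 135 × 9.81 = 1324 N acts straight down.
Horizontal: T_P cos 73° = T_Q cos 55°  →  T_Q = 0.5097 T_P.
Vertical: T_P sin 73° + T_Q sin 55° = 1324.
Substituting the horizontal relation into the vertical equation gives 1.374 T_P = 1324, so T_P = 964 N.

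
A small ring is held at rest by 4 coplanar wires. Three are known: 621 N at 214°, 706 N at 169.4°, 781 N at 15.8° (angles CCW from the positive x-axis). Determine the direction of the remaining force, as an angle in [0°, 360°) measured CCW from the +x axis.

θ ≈ 0.594°

Sum the known components: ΣF_x = -457.3 N, ΣF_y = -4.738 N.
For equilibrium the remaining force must supply (−ΣF_x, −ΣF_y) = (457.3, 4.738) N.
Magnitude = √((457.3)² + (4.738)²) = 457.3 N; direction = atan2(4.738, 457.3) = 0.6°.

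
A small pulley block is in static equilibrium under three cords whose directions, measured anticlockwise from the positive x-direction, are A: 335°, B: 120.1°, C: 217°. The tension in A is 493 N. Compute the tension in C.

Resolve: ΣF_x = 493 cos 335° + T_B cos 120.1° + T_C cos 217° = 0.
        ΣF_y = 493 sin 335° + T_B sin 120.1° + T_C sin 217° = 0.
The known terms sum to (446.8, -208.4) N, so -0.5015 T_B − 0.7986 T_C = -446.8 and 0.8652 T_B − 0.6018 T_C = 208.4.
Solving simultaneously: T_B = 438.5 N, T_C = 284.1 N.

T_C ≈ 284 N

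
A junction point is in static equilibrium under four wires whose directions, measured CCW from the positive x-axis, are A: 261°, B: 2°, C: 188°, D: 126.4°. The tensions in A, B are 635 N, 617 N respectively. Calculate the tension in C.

Resolve: ΣF_x = 635 cos 261° + 617 cos 2° + T_C cos 188° + T_D cos 126.4° = 0.
        ΣF_y = 635 sin 261° + 617 sin 2° + T_C sin 188° + T_D sin 126.4° = 0.
The known terms sum to (517.3, -605.6) N, so -0.9903 T_C − 0.5934 T_D = -517.3 and -0.1392 T_C + 0.8049 T_D = 605.6.
Solving simultaneously: T_C = 64.75 N, T_D = 763.7 N.

T_C ≈ 64.8 N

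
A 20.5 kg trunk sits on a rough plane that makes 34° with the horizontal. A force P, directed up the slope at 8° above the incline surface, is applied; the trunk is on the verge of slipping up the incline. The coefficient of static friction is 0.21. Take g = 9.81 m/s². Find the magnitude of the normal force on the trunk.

On the verge of sliding up the incline, friction equals μN and acts down the slope.
Perpendicular: N + P sin 8° = W cos 34° = 166.7 N.
Along incline: P cos 8° = W sin 34° + μN  with W sin 34° = 112.5 N.
Solving the pair for P and N: P = 144.6 N, N = 146.6 N (and f = μN = 30.78 N).

N ≈ 147 N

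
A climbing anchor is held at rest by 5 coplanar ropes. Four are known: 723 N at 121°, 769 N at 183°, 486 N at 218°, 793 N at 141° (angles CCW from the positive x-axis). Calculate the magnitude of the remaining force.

F ≈ 2280 N

Sum the known components: ΣF_x = -2140 N, ΣF_y = 779.3 N.
For equilibrium the remaining force must supply (−ΣF_x, −ΣF_y) = (2140, -779.3) N.
Magnitude = √((2140)² + (-779.3)²) = 2277 N; direction = atan2(-779.3, 2140) = 340.0°.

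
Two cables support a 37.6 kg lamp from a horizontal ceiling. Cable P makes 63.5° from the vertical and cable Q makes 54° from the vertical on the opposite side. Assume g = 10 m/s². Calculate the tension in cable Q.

Angles from the horizontal: cable P is 90° − 63.5° = 26.5°, cable Q is 90° − 54° = 36°.
Weight W = 37.6 × 10 = 376 N acts straight down.
Horizontal: T_P cos 26.5° = T_Q cos 36°  →  T_P = 0.904 T_Q.
Vertical: T_P sin 26.5° + T_Q sin 36° = 376.
Substituting the horizontal relation into the vertical equation gives 0.9911 T_Q = 376, so T_Q = 379.4 N.

T_Q ≈ 379 N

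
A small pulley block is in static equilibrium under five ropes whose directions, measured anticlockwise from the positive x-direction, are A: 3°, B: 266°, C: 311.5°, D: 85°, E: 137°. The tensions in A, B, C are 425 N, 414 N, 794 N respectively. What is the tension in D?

Resolve: ΣF_x = 425 cos 3° + 414 cos 266° + 794 cos 311.5° + T_D cos 85° + T_E cos 137° = 0.
        ΣF_y = 425 sin 3° + 414 sin 266° + 794 sin 311.5° + T_D sin 85° + T_E sin 137° = 0.
The known terms sum to (921.7, -985.4) N, so 0.0872 T_D − 0.7314 T_E = -921.7 and 0.9962 T_D + 0.6820 T_E = 985.4.
Solving simultaneously: T_D = 116.9 N, T_E = 1274 N.

T_D ≈ 117 N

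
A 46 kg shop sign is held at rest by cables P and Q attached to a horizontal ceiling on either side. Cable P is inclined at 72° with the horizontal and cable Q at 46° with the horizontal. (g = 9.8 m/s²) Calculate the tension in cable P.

T_P ≈ 355 N

Weight W = 46 × 9.8 = 450.8 N acts straight down.
Horizontal: T_P cos 72° = T_Q cos 46°  →  T_Q = 0.4448 T_P.
Vertical: T_P sin 72° + T_Q sin 46° = 450.8.
Substituting the horizontal relation into the vertical equation gives 1.271 T_P = 450.8, so T_P = 354.7 N.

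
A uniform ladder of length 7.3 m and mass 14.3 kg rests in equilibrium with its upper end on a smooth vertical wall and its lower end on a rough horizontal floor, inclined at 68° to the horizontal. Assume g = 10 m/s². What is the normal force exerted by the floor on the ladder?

ΣF_y = 0: N_floor = 14.3×10 = 143 N.

N_floor ≈ 143 N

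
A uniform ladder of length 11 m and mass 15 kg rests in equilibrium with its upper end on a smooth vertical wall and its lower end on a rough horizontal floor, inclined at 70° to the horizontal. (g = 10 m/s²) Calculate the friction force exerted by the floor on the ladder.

f ≈ 27.3 N

Torques about the foot: N_wall · 11 sin 70° = 15×10×5.5 cos 70° → N_wall = 27.298 N.
ΣF_x = 0: f_floor = N_wall = 27.298 N.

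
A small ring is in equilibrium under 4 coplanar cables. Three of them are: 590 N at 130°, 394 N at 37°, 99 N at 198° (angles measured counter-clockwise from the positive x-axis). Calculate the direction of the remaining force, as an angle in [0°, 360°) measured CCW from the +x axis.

Sum the known components: ΣF_x = -158.7 N, ΣF_y = 658.5 N.
For equilibrium the remaining force must supply (−ΣF_x, −ΣF_y) = (158.7, -658.5) N.
Magnitude = √((158.7)² + (-658.5)²) = 677.4 N; direction = atan2(-658.5, 158.7) = 283.6°.

θ ≈ 284°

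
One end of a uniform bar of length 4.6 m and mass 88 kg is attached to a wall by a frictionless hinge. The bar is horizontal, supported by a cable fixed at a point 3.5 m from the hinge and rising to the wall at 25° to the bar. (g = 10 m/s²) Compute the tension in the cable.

T ≈ 1370 N

Take torques about the hinge: T sin 25° · 3.5 = 88×10×2.3 = 2024 N·m.
So T = 2024 / (0.4226 × 3.5) = 1368.3 N.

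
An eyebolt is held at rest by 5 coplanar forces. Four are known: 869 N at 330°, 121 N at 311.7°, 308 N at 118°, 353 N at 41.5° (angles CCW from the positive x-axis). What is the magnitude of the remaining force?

F ≈ 953 N

Sum the known components: ΣF_x = 952.9 N, ΣF_y = -18.99 N.
For equilibrium the remaining force must supply (−ΣF_x, −ΣF_y) = (-952.9, 18.99) N.
Magnitude = √((-952.9)² + (18.99)²) = 953 N; direction = atan2(18.99, -952.9) = 178.9°.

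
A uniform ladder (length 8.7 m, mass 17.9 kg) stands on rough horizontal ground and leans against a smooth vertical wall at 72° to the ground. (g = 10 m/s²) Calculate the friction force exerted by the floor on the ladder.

Torques about the foot: N_wall · 8.7 sin 72° = 17.9×10×4.35 cos 72° → N_wall = 29.08 N.
ΣF_x = 0: f_floor = N_wall = 29.08 N.

f ≈ 29.1 N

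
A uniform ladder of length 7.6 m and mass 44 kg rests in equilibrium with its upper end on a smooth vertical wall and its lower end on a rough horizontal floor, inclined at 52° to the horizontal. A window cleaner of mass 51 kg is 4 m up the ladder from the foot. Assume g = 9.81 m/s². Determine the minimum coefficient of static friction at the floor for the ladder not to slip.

μ_min ≈ 0.402

ΣF_y = 0: N_floor = 44×9.81 + 51×9.81 = 931.95 N.
Torques about the foot: N_wall · 7.6 sin 52° = 44×9.81×3.8 cos 52° + 51×9.81×4 cos 52° → N_wall = 374.35 N.
ΣF_x = 0: f_floor = N_wall = 374.35 N.
μ_min = f_floor / N_floor = 374.35 / 931.95 = 0.4017.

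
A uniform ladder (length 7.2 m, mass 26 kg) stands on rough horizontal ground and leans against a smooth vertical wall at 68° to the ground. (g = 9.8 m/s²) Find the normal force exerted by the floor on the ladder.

ΣF_y = 0: N_floor = 26×9.8 = 254.8 N.

N_floor ≈ 255 N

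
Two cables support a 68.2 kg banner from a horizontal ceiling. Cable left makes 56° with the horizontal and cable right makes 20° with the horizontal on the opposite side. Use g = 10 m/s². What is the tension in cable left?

Weight W = 68.2 × 10 = 682 N acts straight down.
Horizontal: T_left cos 56° = T_right cos 20°  →  T_right = 0.5951 T_left.
Vertical: T_left sin 56° + T_right sin 20° = 682.
Substituting the horizontal relation into the vertical equation gives 1.033 T_left = 682, so T_left = 660.5 N.

T_left ≈ 660 N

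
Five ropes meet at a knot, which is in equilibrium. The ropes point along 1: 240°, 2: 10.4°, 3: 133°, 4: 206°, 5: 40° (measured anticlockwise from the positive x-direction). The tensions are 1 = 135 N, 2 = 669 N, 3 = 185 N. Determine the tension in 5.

T_5 ≈ 324 N

Resolve: ΣF_x = 135 cos 240° + 669 cos 10.4° + 185 cos 133° + T_4 cos 206° + T_5 cos 40° = 0.
        ΣF_y = 135 sin 240° + 669 sin 10.4° + 185 sin 133° + T_4 sin 206° + T_5 sin 40° = 0.
The known terms sum to (464.3, 139.2) N, so -0.8988 T_4 + 0.7660 T_5 = -464.3 and -0.4384 T_4 + 0.6428 T_5 = -139.2.
Solving simultaneously: T_4 = 793.1 N, T_5 = 324.4 N.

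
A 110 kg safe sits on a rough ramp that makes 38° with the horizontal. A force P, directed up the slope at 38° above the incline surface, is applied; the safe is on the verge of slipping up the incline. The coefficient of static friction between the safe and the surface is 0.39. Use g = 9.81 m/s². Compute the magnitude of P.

P ≈ 969 N

On the verge of sliding up the incline, friction equals μN and acts down the slope.
Perpendicular: N + P sin 38° = W cos 38° = 850.3 N.
Along incline: P cos 38° = W sin 38° + μN  with W sin 38° = 664.4 N.
Solving the pair for P and N: P = 968.8 N, N = 253.9 N (and f = μN = 99.03 N).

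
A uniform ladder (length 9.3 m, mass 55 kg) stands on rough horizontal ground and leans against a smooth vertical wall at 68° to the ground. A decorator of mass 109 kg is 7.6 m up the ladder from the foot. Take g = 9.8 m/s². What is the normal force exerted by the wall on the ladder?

Torques about the foot: N_wall · 9.3 sin 68° = 55×9.8×4.65 cos 68° + 109×9.8×7.6 cos 68° → N_wall = 461.57 N.

N_wall ≈ 462 N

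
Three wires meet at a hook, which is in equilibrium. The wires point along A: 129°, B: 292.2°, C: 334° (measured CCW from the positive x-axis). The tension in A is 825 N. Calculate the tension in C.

T_C ≈ 358 N

Resolve: ΣF_x = 825 cos 129° + T_B cos 292.2° + T_C cos 334° = 0.
        ΣF_y = 825 sin 129° + T_B sin 292.2° + T_C sin 334° = 0.
The known terms sum to (-519.2, 641.1) N, so 0.3778 T_B + 0.8988 T_C = 519.2 and -0.9259 T_B − 0.4384 T_C = -641.1.
Solving simultaneously: T_B = 523.1 N, T_C = 357.7 N.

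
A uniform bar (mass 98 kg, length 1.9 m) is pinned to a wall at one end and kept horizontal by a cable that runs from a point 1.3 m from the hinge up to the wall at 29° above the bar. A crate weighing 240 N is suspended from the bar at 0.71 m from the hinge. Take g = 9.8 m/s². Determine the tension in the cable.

T ≈ 1720 N

Take torques about the hinge: T sin 29° · 1.3 = 98×9.8×0.95 + 240×0.71 = 1082.8 N·m.
So T = 1082.8 / (0.4848 × 1.3) = 1718 N.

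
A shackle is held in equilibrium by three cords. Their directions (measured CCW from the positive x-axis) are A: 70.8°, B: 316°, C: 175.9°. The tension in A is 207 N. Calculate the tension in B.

Resolve: ΣF_x = 207 cos 70.8° + T_B cos 316° + T_C cos 175.9° = 0.
        ΣF_y = 207 sin 70.8° + T_B sin 316° + T_C sin 175.9° = 0.
The known terms sum to (68.08, 195.5) N, so 0.7193 T_B − 0.9974 T_C = -68.08 and -0.6947 T_B + 0.0715 T_C = -195.5.
Solving simultaneously: T_B = 311.6 N, T_C = 292.9 N.

T_B ≈ 312 N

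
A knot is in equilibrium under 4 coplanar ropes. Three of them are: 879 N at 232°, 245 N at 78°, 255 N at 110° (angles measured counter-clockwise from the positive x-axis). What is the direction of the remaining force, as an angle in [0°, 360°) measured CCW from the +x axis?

Sum the known components: ΣF_x = -577.4 N, ΣF_y = -213.4 N.
For equilibrium the remaining force must supply (−ΣF_x, −ΣF_y) = (577.4, 213.4) N.
Magnitude = √((577.4)² + (213.4)²) = 615.6 N; direction = atan2(213.4, 577.4) = 20.3°.

θ ≈ 20.3°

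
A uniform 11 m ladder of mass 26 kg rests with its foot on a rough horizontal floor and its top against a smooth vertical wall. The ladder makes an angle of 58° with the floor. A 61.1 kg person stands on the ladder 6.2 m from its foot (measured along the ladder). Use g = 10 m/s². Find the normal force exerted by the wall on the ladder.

N_wall ≈ 296 N

Torques about the foot: N_wall · 11 sin 58° = 26×10×5.5 cos 58° + 61.1×10×6.2 cos 58° → N_wall = 296.43 N.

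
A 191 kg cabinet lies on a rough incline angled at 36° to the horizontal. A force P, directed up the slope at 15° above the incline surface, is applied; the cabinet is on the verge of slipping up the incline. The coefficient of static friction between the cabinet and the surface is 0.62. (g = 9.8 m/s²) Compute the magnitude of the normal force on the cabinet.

On the verge of sliding up the incline, friction equals μN and acts down the slope.
Perpendicular: N + P sin 15° = W cos 36° = 1514 N.
Along incline: P cos 15° = W sin 36° + μN  with W sin 36° = 1100 N.
Solving the pair for P and N: P = 1810 N, N = 1046 N (and f = μN = 648.4 N).

N ≈ 1050 N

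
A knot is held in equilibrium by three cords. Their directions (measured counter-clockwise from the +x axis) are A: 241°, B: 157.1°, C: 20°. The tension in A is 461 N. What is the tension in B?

T_B ≈ 444 N

Resolve: ΣF_x = 461 cos 241° + T_B cos 157.1° + T_C cos 20° = 0.
        ΣF_y = 461 sin 241° + T_B sin 157.1° + T_C sin 20° = 0.
The known terms sum to (-223.5, -403.2) N, so -0.9212 T_B + 0.9397 T_C = 223.5 and 0.3891 T_B + 0.3420 T_C = 403.2.
Solving simultaneously: T_B = 444.3 N, T_C = 673.4 N.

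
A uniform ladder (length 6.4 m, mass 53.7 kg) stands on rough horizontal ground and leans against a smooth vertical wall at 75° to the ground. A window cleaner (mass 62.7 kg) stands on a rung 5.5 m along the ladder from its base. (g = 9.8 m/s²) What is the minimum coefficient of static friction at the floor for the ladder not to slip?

ΣF_y = 0: N_floor = 53.7×9.8 + 62.7×9.8 = 1140.7 N.
Torques about the foot: N_wall · 6.4 sin 75° = 53.7×9.8×3.2 cos 75° + 62.7×9.8×5.5 cos 75° → N_wall = 212 N.
ΣF_x = 0: f_floor = N_wall = 212 N.
μ_min = f_floor / N_floor = 212 / 1140.7 = 0.1858.

μ_min ≈ 0.186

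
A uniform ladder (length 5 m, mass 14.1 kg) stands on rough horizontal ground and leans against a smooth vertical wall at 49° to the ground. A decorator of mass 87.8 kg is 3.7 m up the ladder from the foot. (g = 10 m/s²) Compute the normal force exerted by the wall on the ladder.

N_wall ≈ 626 N

Torques about the foot: N_wall · 5 sin 49° = 14.1×10×2.5 cos 49° + 87.8×10×3.7 cos 49° → N_wall = 626.08 N.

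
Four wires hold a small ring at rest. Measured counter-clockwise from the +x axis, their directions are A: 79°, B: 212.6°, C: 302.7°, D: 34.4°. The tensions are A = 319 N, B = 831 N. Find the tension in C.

T_C ≈ 250 N

Resolve: ΣF_x = 319 cos 79° + 831 cos 212.6° + T_C cos 302.7° + T_D cos 34.4° = 0.
        ΣF_y = 319 sin 79° + 831 sin 212.6° + T_C sin 302.7° + T_D sin 34.4° = 0.
The known terms sum to (-639.2, -134.6) N, so 0.5402 T_C + 0.8251 T_D = 639.2 and -0.8415 T_C + 0.5650 T_D = 134.6.
Solving simultaneously: T_C = 250.2 N, T_D = 610.9 N.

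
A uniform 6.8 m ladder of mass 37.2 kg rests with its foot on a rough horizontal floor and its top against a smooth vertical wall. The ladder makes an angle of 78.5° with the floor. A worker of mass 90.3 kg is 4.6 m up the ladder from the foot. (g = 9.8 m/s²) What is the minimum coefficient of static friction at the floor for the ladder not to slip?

ΣF_y = 0: N_floor = 37.2×9.8 + 90.3×9.8 = 1249.5 N.
Torques about the foot: N_wall · 6.8 sin 78.5° = 37.2×9.8×3.4 cos 78.5° + 90.3×9.8×4.6 cos 78.5° → N_wall = 158.88 N.
ΣF_x = 0: f_floor = N_wall = 158.88 N.
μ_min = f_floor / N_floor = 158.88 / 1249.5 = 0.1272.

μ_min ≈ 0.127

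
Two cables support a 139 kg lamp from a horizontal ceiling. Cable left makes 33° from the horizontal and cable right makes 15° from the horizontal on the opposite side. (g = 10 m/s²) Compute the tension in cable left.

Weight W = 139 × 10 = 1390 N acts straight down.
Horizontal: T_left cos 33° = T_right cos 15°  →  T_right = 0.8683 T_left.
Vertical: T_left sin 33° + T_right sin 15° = 1390.
Substituting the horizontal relation into the vertical equation gives 0.7694 T_left = 1390, so T_left = 1807 N.

T_left ≈ 1810 N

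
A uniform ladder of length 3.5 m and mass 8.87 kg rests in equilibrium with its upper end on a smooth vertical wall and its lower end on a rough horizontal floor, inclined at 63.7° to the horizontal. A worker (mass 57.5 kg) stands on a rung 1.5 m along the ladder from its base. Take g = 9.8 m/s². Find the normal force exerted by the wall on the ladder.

Torques about the foot: N_wall · 3.5 sin 63.7° = 8.87×9.8×1.75 cos 63.7° + 57.5×9.8×1.5 cos 63.7° → N_wall = 140.84 N.

N_wall ≈ 141 N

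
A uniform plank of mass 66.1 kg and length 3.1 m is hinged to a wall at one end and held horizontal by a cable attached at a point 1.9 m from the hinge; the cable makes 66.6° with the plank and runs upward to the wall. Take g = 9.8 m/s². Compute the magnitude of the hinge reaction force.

Take torques about the hinge: T sin 66.6° · 1.9 = 66.1×9.8×1.55 = 1004.1 N·m.
So T = 1004.1 / (0.9178 × 1.9) = 575.81 N.
ΣF_x = 0: H_x = T cos 66.6° = 228.68 N.
ΣF_y = 0: H_y = (66.1×9.8) − T sin 66.6° = 647.78 − 528.45 = 119.33 N.
|H| = √(H_x² + H_y²) = √((228.68)² + (119.33)²) = 257.94 N.

|H| ≈ 258 N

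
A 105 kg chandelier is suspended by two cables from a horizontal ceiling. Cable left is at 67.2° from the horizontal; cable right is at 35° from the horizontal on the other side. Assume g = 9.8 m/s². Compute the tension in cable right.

T_right ≈ 408 N

Weight W = 105 × 9.8 = 1029 N acts straight down.
Horizontal: T_left cos 67.2° = T_right cos 35°  →  T_left = 2.114 T_right.
Vertical: T_left sin 67.2° + T_right sin 35° = 1029.
Substituting the horizontal relation into the vertical equation gives 2.522 T_right = 1029, so T_right = 408 N.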